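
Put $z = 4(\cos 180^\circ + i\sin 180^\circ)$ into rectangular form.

a = r cos θ = 4 * -1 = -4
b = r sin θ = 4 * 0 = 0
z = -4


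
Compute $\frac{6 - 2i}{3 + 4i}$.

Multiply numerator and denominator by conjugate (3 - 4i):
= (6 - 2i)(3 - 4i) / (3^2 + 4^2)
= (10 - 30i) / 25
Divide through by 5: (2 - 6i) / 5
= 2/5 - (6/5)i


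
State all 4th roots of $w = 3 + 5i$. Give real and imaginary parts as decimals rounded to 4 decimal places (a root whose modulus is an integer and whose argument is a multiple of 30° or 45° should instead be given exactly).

|w| = sqrt(34) ≈ 5.830952, arg(w) ≈ 59.036243°
Root modulus = sqrt(34)^(1/4) ≈ 1.553942
Root arguments: θ_k = (arg(w) + 360°k)/4 for k = 0, 1, ..., 3
Compute each root as (root modulus)(cos θ_k + i sin θ_k) using full-precision intermediates, then round to 4 decimal places.
Roots: 1.5027 + 0.3959i, -0.3959 + 1.5027i, -1.5027 - 0.3959i, 0.3959 - 1.5027i


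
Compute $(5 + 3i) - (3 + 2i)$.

(5 - 3) + (3 - 2)i = 2 + i


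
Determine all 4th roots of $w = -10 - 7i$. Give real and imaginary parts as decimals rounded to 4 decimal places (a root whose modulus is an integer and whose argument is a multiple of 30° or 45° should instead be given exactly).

|w| = sqrt(149) ≈ 12.206556, arg(w) ≈ 214.992020°
Root modulus = sqrt(149)^(1/4) ≈ 1.869168
Root arguments: θ_k = (arg(w) + 360°k)/4 for k = 0, 1, ..., 3
Compute each root as (root modulus)(cos θ_k + i sin θ_k) using full-precision intermediates, then round to 4 decimal places.
Roots: 1.1053 + 1.5073i, -1.5073 + 1.1053i, -1.1053 - 1.5073i, 1.5073 - 1.1053i


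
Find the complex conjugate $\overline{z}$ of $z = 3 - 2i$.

If z = a + bi, then conjugate(z) = a - bi
conjugate(3 - 2i) = 3 + 2i


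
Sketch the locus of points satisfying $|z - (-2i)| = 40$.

|z - z0| = r describes a circle centered at z0 with radius r
Here z0 = -2i and r = 40
Locus: Circle centered at (0, -2) with radius 40


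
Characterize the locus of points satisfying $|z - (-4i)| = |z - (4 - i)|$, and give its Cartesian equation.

|z - z1| = |z - z2| means z is equidistant from z1 and z2,
i.e. the perpendicular bisector of the segment from (0, -4) to (4, -1) (midpoint (2, -5/2)).
With z = x + yi, square both sides:
(x - 0)^2 + (y - (-4))^2 = (x - 4)^2 + (y - (-1))^2
The x^2 and y^2 terms cancel: 8x + 6y = 17 - 16 = 1
Simplify: 8x + 6y = 1
Locus: Perpendicular bisector of the segment from (0, -4) to (4, -1): the line 8x + 6y = 1


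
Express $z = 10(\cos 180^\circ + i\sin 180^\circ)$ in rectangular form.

a = r cos θ = 10 * -1 = -10
b = r sin θ = 10 * 0 = 0
z = -10


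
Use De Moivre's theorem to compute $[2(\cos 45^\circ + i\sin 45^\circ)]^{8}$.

By De Moivre: z^n = r^n(cos(nθ) + i sin(nθ))
= 2^8(cos(8*45°) + i sin(8*45°))
= 256(cos 0° + i sin 0°)
= 256


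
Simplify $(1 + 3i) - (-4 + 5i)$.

(1 - (-4)) + (3 - 5)i = 5 - 2i


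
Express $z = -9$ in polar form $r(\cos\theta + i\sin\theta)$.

r = |z| = sqrt(a^2 + b^2) = sqrt((-9)^2 + (0)^2) = sqrt(81 + 0) = sqrt(81) = 9
b = 0 and a < 0, so z lies on the negative real axis: θ = 180°
z = 9(cos 180° + i sin 180°)


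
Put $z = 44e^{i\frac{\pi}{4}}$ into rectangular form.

a = r cos θ = 44 * sqrt(2)/2 = 22*sqrt(2)
b = r sin θ = 44 * sqrt(2)/2 = 22*sqrt(2)
z = 22*sqrt(2) + 22*sqrt(2)i


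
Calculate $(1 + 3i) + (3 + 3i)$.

(1 + 3) + (3 + 3)i = 4 + 6i


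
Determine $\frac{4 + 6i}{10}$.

Divisor is real, so divide each part by 10:
= 2/5 + (3/5)i


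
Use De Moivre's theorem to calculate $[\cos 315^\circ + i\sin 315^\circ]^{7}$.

By De Moivre: z^n = r^n(cos(nθ) + i sin(nθ))
= 1^7(cos(7*315°) + i sin(7*315°))
= 1(cos 45° + i sin 45°)
= sqrt(2)/2 + (sqrt(2)/2)i


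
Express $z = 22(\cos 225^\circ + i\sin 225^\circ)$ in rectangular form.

a = r cos θ = 22 * -sqrt(2)/2 = -11*sqrt(2)
b = r sin θ = 22 * -sqrt(2)/2 = -11*sqrt(2)
z = -11*sqrt(2) - 11*sqrt(2)i


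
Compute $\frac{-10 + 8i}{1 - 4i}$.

Multiply numerator and denominator by conjugate (1 + 4i):
= (-10 + 8i)(1 + 4i) / (1^2 + (-4)^2)
= (-42 - 32i) / 17
= -42/17 - (32/17)i


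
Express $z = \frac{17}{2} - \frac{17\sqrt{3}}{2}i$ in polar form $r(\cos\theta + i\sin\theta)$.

r = |z| = sqrt(a^2 + b^2) = sqrt((17/2)^2 + (-17*sqrt(3)/2)^2) = sqrt(289/4 + 867/4) = sqrt(289) = 17
θ = arctan(b/a) = arctan(-14.7224/8.5) (quadrant-adjusted) = 300°
z = 17(cos 300° + i sin 300°)


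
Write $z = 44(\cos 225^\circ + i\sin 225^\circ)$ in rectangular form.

a = r cos θ = 44 * -sqrt(2)/2 = -22*sqrt(2)
b = r sin θ = 44 * -sqrt(2)/2 = -22*sqrt(2)
z = -22*sqrt(2) - 22*sqrt(2)i


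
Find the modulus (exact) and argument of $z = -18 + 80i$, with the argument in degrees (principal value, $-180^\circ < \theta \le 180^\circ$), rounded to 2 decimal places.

|z| = sqrt((-18)^2 + 80^2) = 82
arg(z) = arctan(b/a) = arctan(80/-18) (quadrant-adjusted) = 102.68°


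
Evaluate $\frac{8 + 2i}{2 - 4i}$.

Multiply numerator and denominator by conjugate (2 + 4i):
= (8 + 2i)(2 + 4i) / (2^2 + (-4)^2)
= (8 + 36i) / 20
Divide through by 4: (2 + 9i) / 5
= 2/5 + (9/5)i


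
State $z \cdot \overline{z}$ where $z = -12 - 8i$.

z * conjugate(z) = |z|^2 = a^2 + b^2
= (-12)^2 + (-8)^2 = 208


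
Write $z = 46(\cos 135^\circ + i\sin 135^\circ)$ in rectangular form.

a = r cos θ = 46 * -sqrt(2)/2 = -23*sqrt(2)
b = r sin θ = 46 * sqrt(2)/2 = 23*sqrt(2)
z = -23*sqrt(2) + 23*sqrt(2)i


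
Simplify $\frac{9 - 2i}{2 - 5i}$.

Multiply numerator and denominator by conjugate (2 + 5i):
= (9 - 2i)(2 + 5i) / (2^2 + (-5)^2)
= (28 + 41i) / 29
= 28/29 + (41/29)i


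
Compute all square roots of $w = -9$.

|w| = 9, arg(w) = 180°
Root modulus = 9^(1/2) = 3
Root arguments: θ_k = (180° + 360°k)/2 for k = 0, 1, ..., 1
Roots: 3i, -3i


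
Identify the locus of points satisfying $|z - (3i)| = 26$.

|z - z0| = r describes a circle centered at z0 with radius r
Here z0 = 3i and r = 26
Locus: Circle centered at (0, 3) with radius 26


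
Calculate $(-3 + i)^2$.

(a + bi)^2 = a^2 - b^2 + 2abi
= (-3)^2 - 1^2 + 2*(-3)*1i
= 8 - 6i


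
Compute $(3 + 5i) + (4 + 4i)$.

(3 + 4) + (5 + 4)i = 7 + 9i


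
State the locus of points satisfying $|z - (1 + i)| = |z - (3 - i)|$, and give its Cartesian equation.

|z - z1| = |z - z2| means z is equidistant from z1 and z2,
i.e. the perpendicular bisector of the segment from (1, 1) to (3, -1) (midpoint (2, 0)).
With z = x + yi, square both sides:
(x - 1)^2 + (y - 1)^2 = (x - 3)^2 + (y - (-1))^2
The x^2 and y^2 terms cancel: 4x + (-4)y = 10 - 2 = 8
Simplify: x - y = 2
Locus: Perpendicular bisector of the segment from (1, 1) to (3, -1): the line x - y = 2


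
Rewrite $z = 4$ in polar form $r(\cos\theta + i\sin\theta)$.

r = |z| = sqrt(a^2 + b^2) = sqrt((4)^2 + (0)^2) = sqrt(16 + 0) = sqrt(16) = 4
b = 0 and a > 0, so z lies on the positive real axis: θ = 0°
z = 4(cos 0° + i sin 0°)


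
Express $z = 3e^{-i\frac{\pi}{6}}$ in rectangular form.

a = r cos θ = 3 * sqrt(3)/2 = 3*sqrt(3)/2
b = r sin θ = 3 * -1/2 = -3/2
z = 3*sqrt(3)/2 - (3/2)i


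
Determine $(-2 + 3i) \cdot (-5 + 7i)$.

(a1*a2 - b1*b2) + (a1*b2 + b1*a2)i
= (10 - 21) + (-14 + (-15))i
= -11 - 29i


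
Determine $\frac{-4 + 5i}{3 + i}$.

Multiply numerator and denominator by conjugate (3 - i):
= (-4 + 5i)(3 - i) / (3^2 + 1^2)
= (-7 + 19i) / 10
= -7/10 + (19/10)i


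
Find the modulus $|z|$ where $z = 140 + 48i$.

|z| = sqrt(a^2 + b^2) = sqrt(140^2 + 48^2) = sqrt(21904) = 148


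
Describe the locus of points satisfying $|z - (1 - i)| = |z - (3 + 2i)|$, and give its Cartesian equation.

|z - z1| = |z - z2| means z is equidistant from z1 and z2,
i.e. the perpendicular bisector of the segment from (1, -1) to (3, 2) (midpoint (2, 1/2)).
With z = x + yi, square both sides:
(x - 1)^2 + (y - (-1))^2 = (x - 3)^2 + (y - 2)^2
The x^2 and y^2 terms cancel: 4x + 6y = 13 - 2 = 11
Simplify: 4x + 6y = 11
Locus: Perpendicular bisector of the segment from (1, -1) to (3, 2): the line 4x + 6y = 11


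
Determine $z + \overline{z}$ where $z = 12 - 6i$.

z + conjugate(z) = (a + bi) + (a - bi) = 2a
= 2 * 12 = 24


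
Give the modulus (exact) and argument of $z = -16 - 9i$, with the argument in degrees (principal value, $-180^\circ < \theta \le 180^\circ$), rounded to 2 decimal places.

|z| = sqrt((-16)^2 + (-9)^2) = sqrt(337)
arg(z) = arctan(b/a) = arctan(-9/-16) (quadrant-adjusted) = -150.64°


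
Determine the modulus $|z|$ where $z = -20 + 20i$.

|z| = sqrt(a^2 + b^2) = sqrt((-20)^2 + 20^2) = sqrt(800) = sqrt(800)


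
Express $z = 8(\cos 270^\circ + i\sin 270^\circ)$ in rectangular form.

a = r cos θ = 8 * 0 = 0
b = r sin θ = 8 * -1 = -8
z = -8i


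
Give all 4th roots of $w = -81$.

|w| = 81, arg(w) = 180°
Root modulus = 81^(1/4) = 3
Root arguments: θ_k = (180° + 360°k)/4 for k = 0, 1, ..., 3
Roots: 3*sqrt(2)/2 + (3*sqrt(2)/2)i, -3*sqrt(2)/2 + (3*sqrt(2)/2)i, -3*sqrt(2)/2 - (3*sqrt(2)/2)i, 3*sqrt(2)/2 - (3*sqrt(2)/2)i


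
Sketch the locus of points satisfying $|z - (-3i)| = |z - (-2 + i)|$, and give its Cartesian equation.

|z - z1| = |z - z2| means z is equidistant from z1 and z2,
i.e. the perpendicular bisector of the segment from (0, -3) to (-2, 1) (midpoint (-1, -1)).
With z = x + yi, square both sides:
(x - 0)^2 + (y - (-3))^2 = (x - (-2))^2 + (y - 1)^2
The x^2 and y^2 terms cancel: -4x + 8y = 5 - 9 = -4
Simplify: x - 2y = 1
Locus: Perpendicular bisector of the segment from (0, -3) to (-2, 1): the line x - 2y = 1


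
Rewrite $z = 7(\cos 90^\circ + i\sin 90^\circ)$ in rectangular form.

a = r cos θ = 7 * 0 = 0
b = r sin θ = 7 * 1 = 7
z = 7i


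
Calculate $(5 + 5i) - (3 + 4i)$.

(5 - 3) + (5 - 4)i = 2 + i


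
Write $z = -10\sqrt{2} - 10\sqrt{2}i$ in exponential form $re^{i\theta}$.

r = |z| = sqrt((-10*sqrt(2))^2 + (-10*sqrt(2))^2) = sqrt(200 + 200) = sqrt(400) = 20
θ = arctan(b/a) = arctan(-14.1421/-14.1421) (quadrant-adjusted) = -135° = -3π/4
z = 20e^(-i*3π/4)


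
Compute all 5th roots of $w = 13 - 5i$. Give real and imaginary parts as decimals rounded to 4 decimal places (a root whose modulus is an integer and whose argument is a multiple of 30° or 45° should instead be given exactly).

|w| = sqrt(194) ≈ 13.928388, arg(w) ≈ 338.962489°
Root modulus = sqrt(194)^(1/5) ≈ 1.693480
Root arguments: θ_k = (arg(w) + 360°k)/5 for k = 0, 1, ..., 4
Compute each root as (root modulus)(cos θ_k + i sin θ_k) using full-precision intermediates, then round to 4 decimal places.
Roots: 0.6401 + 1.5679i, -1.2933 + 1.0932i, -1.4394 - 0.8922i, 0.4037 - 1.6446i, 1.6889 - 0.1242i


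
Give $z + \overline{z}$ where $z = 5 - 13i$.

z + conjugate(z) = (a + bi) + (a - bi) = 2a
= 2 * 5 = 10


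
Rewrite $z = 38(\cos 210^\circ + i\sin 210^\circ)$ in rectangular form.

a = r cos θ = 38 * -sqrt(3)/2 = -19*sqrt(3)
b = r sin θ = 38 * -1/2 = -19
z = -19*sqrt(3) - 19i


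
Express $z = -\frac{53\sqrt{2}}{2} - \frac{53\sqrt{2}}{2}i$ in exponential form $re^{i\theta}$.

r = |z| = sqrt((-53*sqrt(2)/2)^2 + (-53*sqrt(2)/2)^2) = sqrt(2809/2 + 2809/2) = sqrt(2809) = 53
θ = arctan(b/a) = arctan(-37.4767/-37.4767) (quadrant-adjusted) = 225° = 5π/4
z = 53e^(i*5π/4)


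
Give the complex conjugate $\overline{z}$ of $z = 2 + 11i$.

If z = a + bi, then conjugate(z) = a - bi
conjugate(2 + 11i) = 2 - 11i


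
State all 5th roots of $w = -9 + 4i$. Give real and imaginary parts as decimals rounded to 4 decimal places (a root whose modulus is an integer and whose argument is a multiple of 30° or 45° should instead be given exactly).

|w| = sqrt(97) ≈ 9.848858, arg(w) ≈ 156.037511°
Root modulus = sqrt(97)^(1/5) ≈ 1.580073
Root arguments: θ_k = (arg(w) + 360°k)/5 for k = 0, 1, ..., 4
Compute each root as (root modulus)(cos θ_k + i sin θ_k) using full-precision intermediates, then round to 4 decimal places.
Roots: 1.3514 + 0.8187i, -0.3610 + 1.5383i, -1.5745 + 0.1320i, -0.6121 - 1.4567i, 1.1962 - 1.0323i


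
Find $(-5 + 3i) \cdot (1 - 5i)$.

(a1*a2 - b1*b2) + (a1*b2 + b1*a2)i
= (-5 - (-15)) + (25 + 3)i
= 10 + 28i


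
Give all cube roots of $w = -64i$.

|w| = 64, arg(w) = 270°
Root modulus = 64^(1/3) = 4
Root arguments: θ_k = (270° + 360°k)/3 for k = 0, 1, ..., 2
Roots: 4i, -2*sqrt(3) - 2i, 2*sqrt(3) - 2i


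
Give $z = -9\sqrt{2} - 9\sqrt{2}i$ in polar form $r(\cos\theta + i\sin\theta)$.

r = |z| = sqrt(a^2 + b^2) = sqrt((-9*sqrt(2))^2 + (-9*sqrt(2))^2) = sqrt(162 + 162) = sqrt(324) = 18
θ = arctan(b/a) = arctan(-12.7279/-12.7279) (quadrant-adjusted) = 225°
z = 18(cos 225° + i sin 225°)


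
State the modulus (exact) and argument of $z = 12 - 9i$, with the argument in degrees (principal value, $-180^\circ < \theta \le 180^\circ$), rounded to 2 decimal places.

|z| = sqrt(12^2 + (-9)^2) = 15
arg(z) = arctan(b/a) = arctan(-9/12) (quadrant-adjusted) = -36.87°


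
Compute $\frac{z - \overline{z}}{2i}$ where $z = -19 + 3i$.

z - conjugate(z) = 2bi
(z - conjugate(z))/(2i) = 2bi/(2i) = b = 3


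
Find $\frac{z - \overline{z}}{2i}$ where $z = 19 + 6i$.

z - conjugate(z) = 2bi
(z - conjugate(z))/(2i) = 2bi/(2i) = b = 6


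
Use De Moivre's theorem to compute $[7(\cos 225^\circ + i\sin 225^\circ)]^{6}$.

By De Moivre: z^n = r^n(cos(nθ) + i sin(nθ))
= 7^6(cos(6*225°) + i sin(6*225°))
= 117649(cos 270° + i sin 270°)
= -117649i


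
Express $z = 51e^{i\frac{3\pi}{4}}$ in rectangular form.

a = r cos θ = 51 * -sqrt(2)/2 = -51*sqrt(2)/2
b = r sin θ = 51 * sqrt(2)/2 = 51*sqrt(2)/2
z = -51*sqrt(2)/2 + (51*sqrt(2)/2)i


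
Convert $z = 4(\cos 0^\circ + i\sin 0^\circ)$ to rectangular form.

a = r cos θ = 4 * 1 = 4
b = r sin θ = 4 * 0 = 0
z = 4


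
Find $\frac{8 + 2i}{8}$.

Divisor is real, so divide each part by 8:
= 1 + (1/4)i


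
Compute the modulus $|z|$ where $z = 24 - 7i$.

|z| = sqrt(a^2 + b^2) = sqrt(24^2 + (-7)^2) = sqrt(625) = 25


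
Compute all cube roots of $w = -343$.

|w| = 343, arg(w) = 180°
Root modulus = 343^(1/3) = 7
Root arguments: θ_k = (180° + 360°k)/3 for k = 0, 1, ..., 2
Roots: 7/2 + (7*sqrt(3)/2)i, -7, 7/2 - (7*sqrt(3)/2)i


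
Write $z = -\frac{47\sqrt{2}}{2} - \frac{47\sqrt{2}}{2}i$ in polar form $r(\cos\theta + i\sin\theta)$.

r = |z| = sqrt(a^2 + b^2) = sqrt((-47*sqrt(2)/2)^2 + (-47*sqrt(2)/2)^2) = sqrt(2209/2 + 2209/2) = sqrt(2209) = 47
θ = arctan(b/a) = arctan(-33.234/-33.234) (quadrant-adjusted) = 225°
z = 47(cos 225° + i sin 225°)


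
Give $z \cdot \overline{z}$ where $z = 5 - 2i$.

z * conjugate(z) = |z|^2 = a^2 + b^2
= 5^2 + (-2)^2 = 29


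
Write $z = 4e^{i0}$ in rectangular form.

a = r cos θ = 4 * 1 = 4
b = r sin θ = 4 * 0 = 0
z = 4


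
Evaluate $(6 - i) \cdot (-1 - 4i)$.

(a1*a2 - b1*b2) + (a1*b2 + b1*a2)i
= (-6 - 4) + (-24 + 1)i
= -10 - 23i


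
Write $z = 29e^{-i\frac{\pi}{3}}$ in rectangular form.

a = r cos θ = 29 * 1/2 = 29/2
b = r sin θ = 29 * -sqrt(3)/2 = -29*sqrt(3)/2
z = 29/2 - (29*sqrt(3)/2)i


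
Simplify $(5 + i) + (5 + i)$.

(5 + 5) + (1 + 1)i = 10 + 2i


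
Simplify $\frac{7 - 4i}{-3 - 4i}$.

Multiply numerator and denominator by conjugate (-3 + 4i):
= (7 - 4i)(-3 + 4i) / ((-3)^2 + (-4)^2)
= (-5 + 40i) / 25
Divide through by 5: (-1 + 8i) / 5
= -1/5 + (8/5)i


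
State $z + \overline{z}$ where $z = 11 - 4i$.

z + conjugate(z) = (a + bi) + (a - bi) = 2a
= 2 * 11 = 22


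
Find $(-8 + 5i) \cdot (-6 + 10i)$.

(a1*a2 - b1*b2) + (a1*b2 + b1*a2)i
= (48 - 50) + (-80 + (-30))i
= -2 - 110i


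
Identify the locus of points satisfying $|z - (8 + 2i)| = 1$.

|z - z0| = r describes a circle centered at z0 with radius r
Here z0 = 8 + 2i and r = 1
Locus: Circle centered at (8, 2) with radius 1


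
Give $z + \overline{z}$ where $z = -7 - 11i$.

z + conjugate(z) = (a + bi) + (a - bi) = 2a
= 2 * (-7) = -14


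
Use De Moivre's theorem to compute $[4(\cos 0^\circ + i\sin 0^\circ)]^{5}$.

By De Moivre: z^n = r^n(cos(nθ) + i sin(nθ))
= 4^5(cos(5*0°) + i sin(5*0°))
= 1024(cos 0° + i sin 0°)
= 1024


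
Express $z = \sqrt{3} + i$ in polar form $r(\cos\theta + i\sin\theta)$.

r = |z| = sqrt(a^2 + b^2) = sqrt((sqrt(3))^2 + (1)^2) = sqrt(3 + 1) = sqrt(4) = 2
θ = arctan(b/a) = arctan(1/1.7321) (quadrant-adjusted) = 30°
z = 2(cos 30° + i sin 30°)


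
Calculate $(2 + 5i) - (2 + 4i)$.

(2 - 2) + (5 - 4)i = i


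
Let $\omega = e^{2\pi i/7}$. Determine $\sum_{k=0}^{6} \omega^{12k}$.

Let ζ = ω^12 = e^(2πi·12/7). Since 7 ∤ 12, ζ ≠ 1.
Sum = Σ_{k=0}^{6} ζ^k = (ζ^7 - 1)/(ζ - 1) = (ω^{12·7} - 1)/(ζ - 1) = (1 - 1)/(ζ - 1) = 0


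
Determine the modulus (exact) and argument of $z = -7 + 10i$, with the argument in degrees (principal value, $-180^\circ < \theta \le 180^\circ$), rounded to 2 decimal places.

|z| = sqrt((-7)^2 + 10^2) = sqrt(149)
arg(z) = arctan(b/a) = arctan(10/-7) (quadrant-adjusted) = 124.99°


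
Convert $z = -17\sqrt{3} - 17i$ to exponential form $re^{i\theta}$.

r = |z| = sqrt((-17*sqrt(3))^2 + (-17)^2) = sqrt(867 + 289) = sqrt(1156) = 34
θ = arctan(b/a) = arctan(-17/-29.4449) (quadrant-adjusted) = -150° = -5π/6
z = 34e^(-i*5π/6)


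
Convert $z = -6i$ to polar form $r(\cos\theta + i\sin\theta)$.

r = |z| = sqrt(a^2 + b^2) = sqrt((0)^2 + (-6)^2) = sqrt(0 + 36) = sqrt(36) = 6
a = 0 and b < 0, so z lies on the negative imaginary axis: θ = 270°
z = 6(cos 270° + i sin 270°)


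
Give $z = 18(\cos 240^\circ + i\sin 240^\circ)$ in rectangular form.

a = r cos θ = 18 * -1/2 = -9
b = r sin θ = 18 * -sqrt(3)/2 = -9*sqrt(3)
z = -9 - 9*sqrt(3)i


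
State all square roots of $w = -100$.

|w| = 100, arg(w) = 180°
Root modulus = 100^(1/2) = 10
Root arguments: θ_k = (180° + 360°k)/2 for k = 0, 1, ..., 1
Roots: 10i, -10i


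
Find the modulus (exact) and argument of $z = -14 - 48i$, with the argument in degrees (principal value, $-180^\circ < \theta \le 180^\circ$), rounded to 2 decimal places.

|z| = sqrt((-14)^2 + (-48)^2) = 50
arg(z) = arctan(b/a) = arctan(-48/-14) (quadrant-adjusted) = -106.26°


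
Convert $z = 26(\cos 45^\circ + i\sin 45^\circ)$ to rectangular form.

a = r cos θ = 26 * sqrt(2)/2 = 13*sqrt(2)
b = r sin θ = 26 * sqrt(2)/2 = 13*sqrt(2)
z = 13*sqrt(2) + 13*sqrt(2)i


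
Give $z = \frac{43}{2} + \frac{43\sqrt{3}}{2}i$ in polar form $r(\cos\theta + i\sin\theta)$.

r = |z| = sqrt(a^2 + b^2) = sqrt((43/2)^2 + (43*sqrt(3)/2)^2) = sqrt(1849/4 + 5547/4) = sqrt(1849) = 43
θ = arctan(b/a) = arctan(37.2391/21.5) (quadrant-adjusted) = 60°
z = 43(cos 60° + i sin 60°)


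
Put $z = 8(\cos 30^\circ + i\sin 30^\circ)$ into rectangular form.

a = r cos θ = 8 * sqrt(3)/2 = 4*sqrt(3)
b = r sin θ = 8 * 1/2 = 4
z = 4*sqrt(3) + 4i


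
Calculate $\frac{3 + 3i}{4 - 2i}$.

Multiply numerator and denominator by conjugate (4 + 2i):
= (3 + 3i)(4 + 2i) / (4^2 + (-2)^2)
= (6 + 18i) / 20
Divide through by 2: (3 + 9i) / 10
= 3/10 + (9/10)i


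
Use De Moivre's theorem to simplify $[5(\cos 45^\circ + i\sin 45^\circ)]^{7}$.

By De Moivre: z^n = r^n(cos(nθ) + i sin(nθ))
= 5^7(cos(7*45°) + i sin(7*45°))
= 78125(cos 315° + i sin 315°)
= 78125*sqrt(2)/2 - (78125*sqrt(2)/2)i


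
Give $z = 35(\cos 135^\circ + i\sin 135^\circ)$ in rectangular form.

a = r cos θ = 35 * -sqrt(2)/2 = -35*sqrt(2)/2
b = r sin θ = 35 * sqrt(2)/2 = 35*sqrt(2)/2
z = -35*sqrt(2)/2 + (35*sqrt(2)/2)i


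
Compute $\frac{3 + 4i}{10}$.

Divisor is real, so divide each part by 10:
= 3/10 + (2/5)i


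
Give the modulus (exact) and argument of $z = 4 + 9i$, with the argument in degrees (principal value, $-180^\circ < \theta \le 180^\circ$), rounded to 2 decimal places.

|z| = sqrt(4^2 + 9^2) = sqrt(97)
arg(z) = arctan(b/a) = arctan(9/4) (quadrant-adjusted) = 66.04°


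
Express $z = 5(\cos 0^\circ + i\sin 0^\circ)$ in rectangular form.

a = r cos θ = 5 * 1 = 5
b = r sin θ = 5 * 0 = 0
z = 5


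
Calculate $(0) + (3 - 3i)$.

(0 + 3) + (0 + (-3))i = 3 - 3i


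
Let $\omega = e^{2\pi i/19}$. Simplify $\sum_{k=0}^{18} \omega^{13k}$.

Let ζ = ω^13 = e^(2πi·13/19). Since 19 ∤ 13, ζ ≠ 1.
Sum = Σ_{k=0}^{18} ζ^k = (ζ^19 - 1)/(ζ - 1) = (ω^{13·19} - 1)/(ζ - 1) = (1 - 1)/(ζ - 1) = 0


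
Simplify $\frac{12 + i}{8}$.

Divisor is real, so divide each part by 8:
= 3/2 + (1/8)i


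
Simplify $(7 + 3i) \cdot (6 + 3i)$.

(a1*a2 - b1*b2) + (a1*b2 + b1*a2)i
= (42 - 9) + (21 + 18)i
= 33 + 39i


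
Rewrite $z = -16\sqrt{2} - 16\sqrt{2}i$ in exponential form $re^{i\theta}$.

r = |z| = sqrt((-16*sqrt(2))^2 + (-16*sqrt(2))^2) = sqrt(512 + 512) = sqrt(1024) = 32
θ = arctan(b/a) = arctan(-22.6274/-22.6274) (quadrant-adjusted) = -135° = -3π/4
z = 32e^(-i*3π/4)


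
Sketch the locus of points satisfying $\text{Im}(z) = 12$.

Im(z) = y where z = x + yi; the equation y = 12 is satisfied by all points with that y-coordinate
Locus: Horizontal line y = 12


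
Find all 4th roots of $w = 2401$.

|w| = 2401, arg(w) = 0°
Root modulus = 2401^(1/4) = 7
Root arguments: θ_k = (0° + 360°k)/4 for k = 0, 1, ..., 3
Roots: 7, 7i, -7, -7i


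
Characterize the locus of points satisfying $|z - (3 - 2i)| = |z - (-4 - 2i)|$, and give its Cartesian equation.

|z - z1| = |z - z2| means z is equidistant from z1 and z2,
i.e. the perpendicular bisector of the segment from (3, -2) to (-4, -2) (midpoint (-1/2, -2)).
With z = x + yi, square both sides:
(x - 3)^2 + (y - (-2))^2 = (x - (-4))^2 + (y - (-2))^2
The x^2 and y^2 terms cancel: -14x + 0y = 20 - 13 = 7
Simplify: x = -1/2
Locus: Perpendicular bisector of the segment from (3, -2) to (-4, -2): the line x = -1/2


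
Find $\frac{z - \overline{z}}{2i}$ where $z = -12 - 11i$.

z - conjugate(z) = 2bi
(z - conjugate(z))/(2i) = 2bi/(2i) = b = -11


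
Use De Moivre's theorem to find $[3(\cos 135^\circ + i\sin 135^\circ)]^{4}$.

By De Moivre: z^n = r^n(cos(nθ) + i sin(nθ))
= 3^4(cos(4*135°) + i sin(4*135°))
= 81(cos 180° + i sin 180°)
= -81


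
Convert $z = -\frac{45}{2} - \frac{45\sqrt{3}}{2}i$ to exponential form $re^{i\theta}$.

r = |z| = sqrt((-45/2)^2 + (-45*sqrt(3)/2)^2) = sqrt(2025/4 + 6075/4) = sqrt(2025) = 45
θ = arctan(b/a) = arctan(-38.9711/-22.5) (quadrant-adjusted) = 240° = 4π/3
z = 45e^(i*4π/3)


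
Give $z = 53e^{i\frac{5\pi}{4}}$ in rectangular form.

a = r cos θ = 53 * -sqrt(2)/2 = -53*sqrt(2)/2
b = r sin θ = 53 * -sqrt(2)/2 = -53*sqrt(2)/2
z = -53*sqrt(2)/2 - (53*sqrt(2)/2)i


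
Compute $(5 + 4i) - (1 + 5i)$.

(5 - 1) + (4 - 5)i = 4 - i


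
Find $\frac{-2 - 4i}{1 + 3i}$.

Multiply numerator and denominator by conjugate (1 - 3i):
= (-2 - 4i)(1 - 3i) / (1^2 + 3^2)
= (-14 + 2i) / 10
Divide through by 2: (-7 + i) / 5
= -7/5 + (1/5)i


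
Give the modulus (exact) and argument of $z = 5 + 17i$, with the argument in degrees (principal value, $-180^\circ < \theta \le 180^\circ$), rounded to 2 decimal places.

|z| = sqrt(5^2 + 17^2) = sqrt(314)
arg(z) = arctan(b/a) = arctan(17/5) (quadrant-adjusted) = 73.61°


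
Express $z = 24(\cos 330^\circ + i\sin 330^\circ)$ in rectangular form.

a = r cos θ = 24 * sqrt(3)/2 = 12*sqrt(3)
b = r sin θ = 24 * -1/2 = -12
z = 12*sqrt(3) - 12i


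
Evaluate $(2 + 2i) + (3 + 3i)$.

(2 + 3) + (2 + 3)i = 5 + 5i


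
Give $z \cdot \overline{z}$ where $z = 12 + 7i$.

z * conjugate(z) = |z|^2 = a^2 + b^2
= 12^2 + 7^2 = 193


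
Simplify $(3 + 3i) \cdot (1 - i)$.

(a1*a2 - b1*b2) + (a1*b2 + b1*a2)i
= (3 - (-3)) + (-3 + 3)i
= 6


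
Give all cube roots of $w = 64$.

|w| = 64, arg(w) = 0°
Root modulus = 64^(1/3) = 4
Root arguments: θ_k = (0° + 360°k)/3 for k = 0, 1, ..., 2
Roots: 4, -2 + 2*sqrt(3)i, -2 - 2*sqrt(3)i


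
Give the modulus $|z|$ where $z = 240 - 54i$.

|z| = sqrt(a^2 + b^2) = sqrt(240^2 + (-54)^2) = sqrt(60516) = 246


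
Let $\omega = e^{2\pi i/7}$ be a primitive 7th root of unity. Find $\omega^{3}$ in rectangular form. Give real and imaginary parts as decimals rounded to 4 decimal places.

ω^3 = e^(2πi·3/7) = e^(i·6π/7)
= cos(6π/7) + i sin(6π/7)
= -0.9010 + 0.4339i


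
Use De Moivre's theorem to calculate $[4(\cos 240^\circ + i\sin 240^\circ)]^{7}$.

By De Moivre: z^n = r^n(cos(nθ) + i sin(nθ))
= 4^7(cos(7*240°) + i sin(7*240°))
= 16384(cos 240° + i sin 240°)
= -8192 - 8192*sqrt(3)i


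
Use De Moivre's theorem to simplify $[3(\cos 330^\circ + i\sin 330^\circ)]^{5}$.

By De Moivre: z^n = r^n(cos(nθ) + i sin(nθ))
= 3^5(cos(5*330°) + i sin(5*330°))
= 243(cos 210° + i sin 210°)
= -243*sqrt(3)/2 - (243/2)i


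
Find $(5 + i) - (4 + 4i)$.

(5 - 4) + (1 - 4)i = 1 - 3i


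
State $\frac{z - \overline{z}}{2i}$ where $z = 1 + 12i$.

z - conjugate(z) = 2bi
(z - conjugate(z))/(2i) = 2bi/(2i) = b = 12


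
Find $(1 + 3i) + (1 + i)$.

(1 + 1) + (3 + 1)i = 2 + 4i


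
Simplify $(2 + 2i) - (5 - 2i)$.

(2 - 5) + (2 - (-2))i = -3 + 4i


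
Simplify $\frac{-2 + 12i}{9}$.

Divisor is real, so divide each part by 9:
= -2/9 + (4/3)i


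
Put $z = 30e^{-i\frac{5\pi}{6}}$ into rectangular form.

a = r cos θ = 30 * -sqrt(3)/2 = -15*sqrt(3)
b = r sin θ = 30 * -1/2 = -15
z = -15*sqrt(3) - 15i


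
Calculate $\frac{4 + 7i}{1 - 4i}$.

Multiply numerator and denominator by conjugate (1 + 4i):
= (4 + 7i)(1 + 4i) / (1^2 + (-4)^2)
= (-24 + 23i) / 17
= -24/17 + (23/17)i


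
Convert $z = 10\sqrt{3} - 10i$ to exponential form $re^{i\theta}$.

r = |z| = sqrt((10*sqrt(3))^2 + (-10)^2) = sqrt(300 + 100) = sqrt(400) = 20
θ = arctan(b/a) = arctan(-10/17.3205) (quadrant-adjusted) = -30° = -π/6
z = 20e^(-i*π/6)


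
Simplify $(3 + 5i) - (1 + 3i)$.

(3 - 1) + (5 - 3)i = 2 + 2i


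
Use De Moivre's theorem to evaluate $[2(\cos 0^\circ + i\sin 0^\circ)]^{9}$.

By De Moivre: z^n = r^n(cos(nθ) + i sin(nθ))
= 2^9(cos(9*0°) + i sin(9*0°))
= 512(cos 0° + i sin 0°)
= 512


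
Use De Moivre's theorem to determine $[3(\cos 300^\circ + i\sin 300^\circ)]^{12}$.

By De Moivre: z^n = r^n(cos(nθ) + i sin(nθ))
= 3^12(cos(12*300°) + i sin(12*300°))
= 531441(cos 0° + i sin 0°)
= 531441


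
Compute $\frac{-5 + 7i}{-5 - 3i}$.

Multiply numerator and denominator by conjugate (-5 + 3i):
= (-5 + 7i)(-5 + 3i) / ((-5)^2 + (-3)^2)
= (4 - 50i) / 34
Divide through by 2: (2 - 25i) / 17
= 2/17 - (25/17)i


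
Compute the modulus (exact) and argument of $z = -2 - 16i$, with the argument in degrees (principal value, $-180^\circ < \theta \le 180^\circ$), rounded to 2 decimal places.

|z| = sqrt((-2)^2 + (-16)^2) = sqrt(260)
arg(z) = arctan(b/a) = arctan(-16/-2) (quadrant-adjusted) = -97.13°


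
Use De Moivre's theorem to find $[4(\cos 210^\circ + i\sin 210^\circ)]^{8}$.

By De Moivre: z^n = r^n(cos(nθ) + i sin(nθ))
= 4^8(cos(8*210°) + i sin(8*210°))
= 65536(cos 240° + i sin 240°)
= -32768 - 32768*sqrt(3)i


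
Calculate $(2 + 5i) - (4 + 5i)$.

(2 - 4) + (5 - 5)i = -2


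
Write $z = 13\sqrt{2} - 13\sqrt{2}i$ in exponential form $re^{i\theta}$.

r = |z| = sqrt((13*sqrt(2))^2 + (-13*sqrt(2))^2) = sqrt(338 + 338) = sqrt(676) = 26
θ = arctan(b/a) = arctan(-18.3848/18.3848) (quadrant-adjusted) = -45° = -π/4
z = 26e^(-i*π/4)


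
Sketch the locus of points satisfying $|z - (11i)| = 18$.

|z - z0| = r describes a circle centered at z0 with radius r
Here z0 = 11i and r = 18
Locus: Circle centered at (0, 11) with radius 18


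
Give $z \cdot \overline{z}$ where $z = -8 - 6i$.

z * conjugate(z) = |z|^2 = a^2 + b^2
= (-8)^2 + (-6)^2 = 100


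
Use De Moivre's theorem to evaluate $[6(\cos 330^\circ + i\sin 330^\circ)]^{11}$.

By De Moivre: z^n = r^n(cos(nθ) + i sin(nθ))
= 6^11(cos(11*330°) + i sin(11*330°))
= 362797056(cos 30° + i sin 30°)
= 181398528*sqrt(3) + 181398528i


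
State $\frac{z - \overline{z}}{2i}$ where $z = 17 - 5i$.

z - conjugate(z) = 2bi
(z - conjugate(z))/(2i) = 2bi/(2i) = b = -5


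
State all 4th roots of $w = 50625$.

|w| = 50625, arg(w) = 0°
Root modulus = 50625^(1/4) = 15
Root arguments: θ_k = (0° + 360°k)/4 for k = 0, 1, ..., 3
Roots: 15, 15i, -15, -15i


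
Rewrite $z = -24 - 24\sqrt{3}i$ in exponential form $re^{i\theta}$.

r = |z| = sqrt((-24)^2 + (-24*sqrt(3))^2) = sqrt(576 + 1728) = sqrt(2304) = 48
θ = arctan(b/a) = arctan(-41.5692/-24) (quadrant-adjusted) = 240° = 4π/3
z = 48e^(i*4π/3)


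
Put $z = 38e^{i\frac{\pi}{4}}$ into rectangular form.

a = r cos θ = 38 * sqrt(2)/2 = 19*sqrt(2)
b = r sin θ = 38 * sqrt(2)/2 = 19*sqrt(2)
z = 19*sqrt(2) + 19*sqrt(2)i


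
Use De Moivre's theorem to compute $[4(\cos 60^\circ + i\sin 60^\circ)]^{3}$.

By De Moivre: z^n = r^n(cos(nθ) + i sin(nθ))
= 4^3(cos(3*60°) + i sin(3*60°))
= 64(cos 180° + i sin 180°)
= -64


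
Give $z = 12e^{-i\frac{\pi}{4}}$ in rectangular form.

a = r cos θ = 12 * sqrt(2)/2 = 6*sqrt(2)
b = r sin θ = 12 * -sqrt(2)/2 = -6*sqrt(2)
z = 6*sqrt(2) - 6*sqrt(2)i


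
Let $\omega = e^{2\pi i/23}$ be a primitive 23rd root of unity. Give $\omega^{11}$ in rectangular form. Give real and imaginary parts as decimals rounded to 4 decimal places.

ω^11 = e^(2πi·11/23) = e^(i·22π/23)
= cos(22π/23) + i sin(22π/23)
= -0.9907 + 0.1362i


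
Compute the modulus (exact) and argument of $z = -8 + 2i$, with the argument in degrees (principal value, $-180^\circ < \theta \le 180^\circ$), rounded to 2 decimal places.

|z| = sqrt((-8)^2 + 2^2) = sqrt(68)
arg(z) = arctan(b/a) = arctan(2/-8) (quadrant-adjusted) = 165.96°


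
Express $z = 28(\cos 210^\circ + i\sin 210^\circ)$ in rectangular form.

a = r cos θ = 28 * -sqrt(3)/2 = -14*sqrt(3)
b = r sin θ = 28 * -1/2 = -14
z = -14*sqrt(3) - 14i


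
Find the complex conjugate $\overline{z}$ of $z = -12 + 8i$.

If z = a + bi, then conjugate(z) = a - bi
conjugate(-12 + 8i) = -12 - 8i


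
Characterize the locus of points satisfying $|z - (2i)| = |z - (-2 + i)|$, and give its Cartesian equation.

|z - z1| = |z - z2| means z is equidistant from z1 and z2,
i.e. the perpendicular bisector of the segment from (0, 2) to (-2, 1) (midpoint (-1, 3/2)).
With z = x + yi, square both sides:
(x - 0)^2 + (y - 2)^2 = (x - (-2))^2 + (y - 1)^2
The x^2 and y^2 terms cancel: -4x + (-2)y = 5 - 4 = 1
Simplify: 4x + 2y = -1
Locus: Perpendicular bisector of the segment from (0, 2) to (-2, 1): the line 4x + 2y = -1


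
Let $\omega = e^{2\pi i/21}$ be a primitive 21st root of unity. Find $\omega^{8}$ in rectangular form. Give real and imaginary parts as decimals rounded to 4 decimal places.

ω^8 = e^(2πi·8/21) = e^(i·16π/21)
= cos(16π/21) + i sin(16π/21)
= -0.7331 + 0.6802i


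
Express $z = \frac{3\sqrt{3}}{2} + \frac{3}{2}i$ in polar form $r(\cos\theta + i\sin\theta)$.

r = |z| = sqrt(a^2 + b^2) = sqrt((3*sqrt(3)/2)^2 + (3/2)^2) = sqrt(27/4 + 9/4) = sqrt(9) = 3
θ = arctan(b/a) = arctan(1.5/2.5981) (quadrant-adjusted) = 30°
z = 3(cos 30° + i sin 30°)


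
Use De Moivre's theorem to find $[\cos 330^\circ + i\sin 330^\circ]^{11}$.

By De Moivre: z^n = r^n(cos(nθ) + i sin(nθ))
= 1^11(cos(11*330°) + i sin(11*330°))
= 1(cos 30° + i sin 30°)
= sqrt(3)/2 + (1/2)i


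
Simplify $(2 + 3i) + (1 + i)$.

(2 + 1) + (3 + 1)i = 3 + 4i


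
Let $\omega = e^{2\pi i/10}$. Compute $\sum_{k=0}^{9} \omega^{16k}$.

Let ζ = ω^16 = e^(2πi·16/10). Since 10 ∤ 16, ζ ≠ 1.
Sum = Σ_{k=0}^{9} ζ^k = (ζ^10 - 1)/(ζ - 1) = (ω^{16·10} - 1)/(ζ - 1) = (1 - 1)/(ζ - 1) = 0


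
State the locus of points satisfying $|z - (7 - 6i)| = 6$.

|z - z0| = r describes a circle centered at z0 with radius r
Here z0 = 7 - 6i and r = 6
Locus: Circle centered at (7, -6) with radius 6


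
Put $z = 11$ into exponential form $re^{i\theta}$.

r = |z| = sqrt((11)^2 + (0)^2) = sqrt(121 + 0) = sqrt(121) = 11
b = 0 and a > 0, so z lies on the positive real axis: θ = 0
z = 11e^(i*0) = 11


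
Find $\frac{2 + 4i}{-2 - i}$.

Multiply numerator and denominator by conjugate (-2 + i):
= (2 + 4i)(-2 + i) / ((-2)^2 + (-1)^2)
= (-8 - 6i) / 5
= -8/5 - (6/5)i


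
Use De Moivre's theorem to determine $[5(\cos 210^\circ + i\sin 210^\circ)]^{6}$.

By De Moivre: z^n = r^n(cos(nθ) + i sin(nθ))
= 5^6(cos(6*210°) + i sin(6*210°))
= 15625(cos 180° + i sin 180°)
= -15625


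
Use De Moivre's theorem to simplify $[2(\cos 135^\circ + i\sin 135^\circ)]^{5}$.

By De Moivre: z^n = r^n(cos(nθ) + i sin(nθ))
= 2^5(cos(5*135°) + i sin(5*135°))
= 32(cos 315° + i sin 315°)
= 16*sqrt(2) - 16*sqrt(2)i


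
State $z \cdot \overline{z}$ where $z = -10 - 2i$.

z * conjugate(z) = |z|^2 = a^2 + b^2
= (-10)^2 + (-2)^2 = 104


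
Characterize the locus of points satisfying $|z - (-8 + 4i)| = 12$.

|z - z0| = r describes a circle centered at z0 with radius r
Here z0 = -8 + 4i and r = 12
Locus: Circle centered at (-8, 4) with radius 12


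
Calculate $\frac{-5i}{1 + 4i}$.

Multiply numerator and denominator by conjugate (1 - 4i):
= (-5i)(1 - 4i) / (1^2 + 4^2)
= (-20 - 5i) / 17
= -20/17 - (5/17)i


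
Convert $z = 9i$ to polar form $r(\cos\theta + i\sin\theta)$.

r = |z| = sqrt(a^2 + b^2) = sqrt((0)^2 + (9)^2) = sqrt(0 + 81) = sqrt(81) = 9
a = 0 and b > 0, so z lies on the positive imaginary axis: θ = 90°
z = 9(cos 90° + i sin 90°)


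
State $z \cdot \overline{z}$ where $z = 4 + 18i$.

z * conjugate(z) = |z|^2 = a^2 + b^2
= 4^2 + 18^2 = 340


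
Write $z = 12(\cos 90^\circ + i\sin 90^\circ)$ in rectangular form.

a = r cos θ = 12 * 0 = 0
b = r sin θ = 12 * 1 = 12
z = 12i


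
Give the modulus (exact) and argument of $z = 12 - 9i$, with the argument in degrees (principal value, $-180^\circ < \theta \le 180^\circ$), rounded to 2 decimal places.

|z| = sqrt(12^2 + (-9)^2) = 15
arg(z) = arctan(b/a) = arctan(-9/12) (quadrant-adjusted) = -36.87°


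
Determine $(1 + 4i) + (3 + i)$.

(1 + 3) + (4 + 1)i = 4 + 5i


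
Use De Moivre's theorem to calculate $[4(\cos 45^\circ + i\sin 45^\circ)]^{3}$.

By De Moivre: z^n = r^n(cos(nθ) + i sin(nθ))
= 4^3(cos(3*45°) + i sin(3*45°))
= 64(cos 135° + i sin 135°)
= -32*sqrt(2) + 32*sqrt(2)i


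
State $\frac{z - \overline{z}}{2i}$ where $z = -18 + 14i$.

z - conjugate(z) = 2bi
(z - conjugate(z))/(2i) = 2bi/(2i) = b = 14


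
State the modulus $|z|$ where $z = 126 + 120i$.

|z| = sqrt(a^2 + b^2) = sqrt(126^2 + 120^2) = sqrt(30276) = 174


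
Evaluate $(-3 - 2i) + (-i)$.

(-3 + 0) + (-2 + (-1))i = -3 - 3i


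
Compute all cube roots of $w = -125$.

|w| = 125, arg(w) = 180°
Root modulus = 125^(1/3) = 5
Root arguments: θ_k = (180° + 360°k)/3 for k = 0, 1, ..., 2
Roots: 5/2 + (5*sqrt(3)/2)i, -5, 5/2 - (5*sqrt(3)/2)i


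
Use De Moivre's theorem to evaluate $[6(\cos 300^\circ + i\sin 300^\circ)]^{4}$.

By De Moivre: z^n = r^n(cos(nθ) + i sin(nθ))
= 6^4(cos(4*300°) + i sin(4*300°))
= 1296(cos 120° + i sin 120°)
= -648 + 648*sqrt(3)i


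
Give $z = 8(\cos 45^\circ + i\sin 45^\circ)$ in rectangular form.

a = r cos θ = 8 * sqrt(2)/2 = 4*sqrt(2)
b = r sin θ = 8 * sqrt(2)/2 = 4*sqrt(2)
z = 4*sqrt(2) + 4*sqrt(2)i


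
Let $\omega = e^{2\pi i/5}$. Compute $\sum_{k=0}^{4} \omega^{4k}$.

Let ζ = ω^4 = e^(2πi·4/5). Since 5 ∤ 4, ζ ≠ 1.
Sum = Σ_{k=0}^{4} ζ^k = (ζ^5 - 1)/(ζ - 1) = (ω^{4·5} - 1)/(ζ - 1) = (1 - 1)/(ζ - 1) = 0


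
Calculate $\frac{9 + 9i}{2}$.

Divisor is real, so divide each part by 2:
= 9/2 + (9/2)i


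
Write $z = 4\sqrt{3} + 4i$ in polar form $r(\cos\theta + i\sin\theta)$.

r = |z| = sqrt(a^2 + b^2) = sqrt((4*sqrt(3))^2 + (4)^2) = sqrt(48 + 16) = sqrt(64) = 8
θ = arctan(b/a) = arctan(4/6.9282) (quadrant-adjusted) = 30°
z = 8(cos 30° + i sin 30°)


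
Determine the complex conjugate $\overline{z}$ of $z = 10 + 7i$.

If z = a + bi, then conjugate(z) = a - bi
conjugate(10 + 7i) = 10 - 7i


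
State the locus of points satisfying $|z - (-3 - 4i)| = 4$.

|z - z0| = r describes a circle centered at z0 with radius r
Here z0 = -3 - 4i and r = 4
Locus: Circle centered at (-3, -4) with radius 4


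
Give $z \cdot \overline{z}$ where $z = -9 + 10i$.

z * conjugate(z) = |z|^2 = a^2 + b^2
= (-9)^2 + 10^2 = 181


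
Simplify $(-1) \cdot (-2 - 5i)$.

(a1*a2 - b1*b2) + (a1*b2 + b1*a2)i
= (2 - 0) + (5 + 0)i
= 2 + 5i


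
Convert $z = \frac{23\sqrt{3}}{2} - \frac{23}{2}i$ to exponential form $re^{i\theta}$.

r = |z| = sqrt((23*sqrt(3)/2)^2 + (-23/2)^2) = sqrt(1587/4 + 529/4) = sqrt(529) = 23
θ = arctan(b/a) = arctan(-11.5/19.9186) (quadrant-adjusted) = -30° = -π/6
z = 23e^(-i*π/6)


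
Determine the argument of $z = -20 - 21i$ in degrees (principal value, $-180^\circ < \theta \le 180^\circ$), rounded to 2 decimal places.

θ = arctan(b/a) = arctan(-21/-20) (quadrant-adjusted) = -133.60°


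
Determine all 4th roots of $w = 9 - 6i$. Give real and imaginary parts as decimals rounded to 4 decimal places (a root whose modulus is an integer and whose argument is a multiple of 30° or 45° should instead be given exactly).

|w| = sqrt(117) ≈ 10.816654, arg(w) ≈ 326.309932°
Root modulus = sqrt(117)^(1/4) ≈ 1.813524
Root arguments: θ_k = (arg(w) + 360°k)/4 for k = 0, 1, ..., 3
Compute each root as (root modulus)(cos θ_k + i sin θ_k) using full-precision intermediates, then round to 4 decimal places.
Roots: 0.2656 + 1.7940i, -1.7940 + 0.2656i, -0.2656 - 1.7940i, 1.7940 - 0.2656i


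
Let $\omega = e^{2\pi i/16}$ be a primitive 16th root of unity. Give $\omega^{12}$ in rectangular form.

ω^12 = e^(2πi·12/16) = e^(i·3π/2)
= cos(3π/2) + i sin(3π/2)
= -i


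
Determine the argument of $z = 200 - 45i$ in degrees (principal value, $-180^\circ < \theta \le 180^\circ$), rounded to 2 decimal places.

θ = arctan(b/a) = arctan(-45/200) (quadrant-adjusted) = -12.68°


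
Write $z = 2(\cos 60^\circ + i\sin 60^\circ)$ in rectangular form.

a = r cos θ = 2 * 1/2 = 1
b = r sin θ = 2 * sqrt(3)/2 = sqrt(3)
z = 1 + sqrt(3)i


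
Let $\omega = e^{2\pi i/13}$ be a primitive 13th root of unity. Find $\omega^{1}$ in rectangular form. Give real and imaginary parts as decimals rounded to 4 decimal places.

ω^1 = e^(2πi·1/13) = e^(i·2π/13)
= cos(2π/13) + i sin(2π/13)
= 0.8855 + 0.4647i


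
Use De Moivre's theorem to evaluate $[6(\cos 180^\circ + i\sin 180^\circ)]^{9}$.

By De Moivre: z^n = r^n(cos(nθ) + i sin(nθ))
= 6^9(cos(9*180°) + i sin(9*180°))
= 10077696(cos 180° + i sin 180°)
= -10077696


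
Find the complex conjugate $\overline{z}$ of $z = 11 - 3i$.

If z = a + bi, then conjugate(z) = a - bi
conjugate(11 - 3i) = 11 + 3i


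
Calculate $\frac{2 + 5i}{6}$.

Divisor is real, so divide each part by 6:
= 1/3 + (5/6)i


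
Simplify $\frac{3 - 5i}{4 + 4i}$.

Multiply numerator and denominator by conjugate (4 - 4i):
= (3 - 5i)(4 - 4i) / (4^2 + 4^2)
= (-8 - 32i) / 32
Divide through by 8: (-1 - 4i) / 4
= -1/4 - i


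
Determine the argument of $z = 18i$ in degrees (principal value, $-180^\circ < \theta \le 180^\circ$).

a = 0 and b > 0, so z lies on the positive imaginary axis: θ = 90°


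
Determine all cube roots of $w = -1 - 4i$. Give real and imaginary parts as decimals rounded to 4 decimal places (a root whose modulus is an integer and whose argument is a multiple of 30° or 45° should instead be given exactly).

|w| = sqrt(17) ≈ 4.123106, arg(w) ≈ 255.963757°
Root modulus = sqrt(17)^(1/3) ≈ 1.603522
Root arguments: θ_k = (arg(w) + 360°k)/3 for k = 0, 1, ..., 2
Compute each root as (root modulus)(cos θ_k + i sin θ_k) using full-precision intermediates, then round to 4 decimal places.
Roots: 0.1308 + 1.5982i, -1.4495 - 0.6858i, 1.3187 - 0.9124i
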